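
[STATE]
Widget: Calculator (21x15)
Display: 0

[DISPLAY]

                    0
┌───┬───┬───┬───┐    
│ 7 │ 8 │ 9 │ ÷ │    
├───┼───┼───┼───┤    
│ 4 │ 5 │ 6 │ × │    
├───┼───┼───┼───┤    
│ 1 │ 2 │ 3 │ - │    
├───┼───┼───┼───┤    
│ 0 │ . │ = │ + │    
├───┼───┼───┼───┤    
│ C │ MC│ MR│ M+│    
└───┴───┴───┴───┘    
                     
                     
                     


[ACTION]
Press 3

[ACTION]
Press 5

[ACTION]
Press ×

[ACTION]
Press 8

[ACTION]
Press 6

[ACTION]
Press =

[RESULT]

                 3010
┌───┬───┬───┬───┐    
│ 7 │ 8 │ 9 │ ÷ │    
├───┼───┼───┼───┤    
│ 4 │ 5 │ 6 │ × │    
├───┼───┼───┼───┤    
│ 1 │ 2 │ 3 │ - │    
├───┼───┼───┼───┤    
│ 0 │ . │ = │ + │    
├───┼───┼───┼───┤    
│ C │ MC│ MR│ M+│    
└───┴───┴───┴───┘    
                     
                     
                     


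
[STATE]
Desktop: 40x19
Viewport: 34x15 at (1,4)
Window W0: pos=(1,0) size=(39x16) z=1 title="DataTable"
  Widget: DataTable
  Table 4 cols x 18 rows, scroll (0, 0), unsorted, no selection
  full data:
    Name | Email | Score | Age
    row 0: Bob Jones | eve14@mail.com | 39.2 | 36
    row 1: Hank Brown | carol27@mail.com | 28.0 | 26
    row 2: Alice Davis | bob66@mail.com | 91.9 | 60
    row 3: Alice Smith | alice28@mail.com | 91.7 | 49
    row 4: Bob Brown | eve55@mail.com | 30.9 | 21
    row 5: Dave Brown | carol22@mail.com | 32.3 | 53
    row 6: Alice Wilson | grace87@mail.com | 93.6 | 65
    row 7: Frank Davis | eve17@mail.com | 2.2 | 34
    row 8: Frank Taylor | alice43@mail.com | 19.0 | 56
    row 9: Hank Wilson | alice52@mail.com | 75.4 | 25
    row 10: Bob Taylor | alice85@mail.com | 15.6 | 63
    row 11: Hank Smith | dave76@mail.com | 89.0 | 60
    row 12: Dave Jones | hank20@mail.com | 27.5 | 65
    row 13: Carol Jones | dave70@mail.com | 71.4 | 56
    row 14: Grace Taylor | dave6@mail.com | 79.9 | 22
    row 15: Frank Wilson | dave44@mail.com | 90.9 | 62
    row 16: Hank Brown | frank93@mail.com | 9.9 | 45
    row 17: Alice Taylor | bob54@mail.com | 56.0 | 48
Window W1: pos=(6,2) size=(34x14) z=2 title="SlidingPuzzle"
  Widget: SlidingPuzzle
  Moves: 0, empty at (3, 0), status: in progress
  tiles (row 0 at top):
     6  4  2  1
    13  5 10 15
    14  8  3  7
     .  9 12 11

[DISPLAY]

┃────┠────────────────────────────
┃Bob ┃┌────┬────┬────┬────┐       
┃Hank┃│  6 │  4 │  2 │  1 │       
┃Alic┃├────┼────┼────┼────┤       
┃Alic┃│ 13 │  5 │ 10 │ 15 │       
┃Bob ┃├────┼────┼────┼────┤       
┃Dave┃│ 14 │  8 │  3 │  7 │       
┃Alic┃├────┼────┼────┼────┤       
┃Fran┃│    │  9 │ 12 │ 11 │       
┃Fran┃└────┴────┴────┴────┘       
┃Hank┃Moves: 0                    
┗━━━━┗━━━━━━━━━━━━━━━━━━━━━━━━━━━━
                                  
                                  
                                  


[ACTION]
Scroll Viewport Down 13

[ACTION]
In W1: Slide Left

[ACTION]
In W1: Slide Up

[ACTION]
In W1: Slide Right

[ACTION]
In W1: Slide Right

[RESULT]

┃────┠────────────────────────────
┃Bob ┃┌────┬────┬────┬────┐       
┃Hank┃│  6 │  4 │  2 │  1 │       
┃Alic┃├────┼────┼────┼────┤       
┃Alic┃│ 13 │  5 │ 10 │ 15 │       
┃Bob ┃├────┼────┼────┼────┤       
┃Dave┃│ 14 │  8 │  3 │  7 │       
┃Alic┃├────┼────┼────┼────┤       
┃Fran┃│    │  9 │ 12 │ 11 │       
┃Fran┃└────┴────┴────┴────┘       
┃Hank┃Moves: 2                    
┗━━━━┗━━━━━━━━━━━━━━━━━━━━━━━━━━━━
                                  
                                  
                                  


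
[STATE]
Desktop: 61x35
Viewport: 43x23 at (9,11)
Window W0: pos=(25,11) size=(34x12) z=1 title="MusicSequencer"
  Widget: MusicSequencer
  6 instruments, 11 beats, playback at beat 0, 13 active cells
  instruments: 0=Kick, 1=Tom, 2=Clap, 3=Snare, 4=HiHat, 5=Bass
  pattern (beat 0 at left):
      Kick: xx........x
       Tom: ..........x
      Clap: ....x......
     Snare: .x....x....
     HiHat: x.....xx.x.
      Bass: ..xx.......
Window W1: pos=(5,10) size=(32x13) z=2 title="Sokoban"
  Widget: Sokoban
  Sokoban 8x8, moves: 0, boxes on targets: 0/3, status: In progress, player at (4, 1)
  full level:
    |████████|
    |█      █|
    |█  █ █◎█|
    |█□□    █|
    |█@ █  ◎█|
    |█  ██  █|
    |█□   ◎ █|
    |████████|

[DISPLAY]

koban                      ┃━━━━━━━━━━━━━━━
───────────────────────────┨ncer           
█████                      ┃───────────────
    █                      ┃567890         
█ █◎█                      ┃·····█         
    █                      ┃·····█         
█  ◎█                      ┃······         
██  █                      ┃·█····         
  ◎ █                      ┃·██·█·         
█████                      ┃······         
es: 0  0/3                 ┃               
━━━━━━━━━━━━━━━━━━━━━━━━━━━┛━━━━━━━━━━━━━━━
                                           
                                           
                                           
                                           
                                           
                                           
                                           
                                           
                                           
                                           
                                           


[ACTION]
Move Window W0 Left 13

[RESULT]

koban                      ┃━━━━━━━━┓      
───────────────────────────┨        ┃      
█████                      ┃────────┨      
    █                      ┃        ┃      
█ █◎█                      ┃        ┃      
    █                      ┃        ┃      
█  ◎█                      ┃        ┃      
██  █                      ┃        ┃      
  ◎ █                      ┃        ┃      
█████                      ┃        ┃      
es: 0  0/3                 ┃        ┃      
━━━━━━━━━━━━━━━━━━━━━━━━━━━┛━━━━━━━━┛      
                                           
                                           
                                           
                                           
                                           
                                           
                                           
                                           
                                           
                                           
                                           


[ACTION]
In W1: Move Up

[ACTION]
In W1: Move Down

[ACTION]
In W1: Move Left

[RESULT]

koban                      ┃━━━━━━━━┓      
───────────────────────────┨        ┃      
█████                      ┃────────┨      
    █                      ┃        ┃      
█ █◎█                      ┃        ┃      
    █                      ┃        ┃      
█  ◎█                      ┃        ┃      
██  █                      ┃        ┃      
  ◎ █                      ┃        ┃      
█████                      ┃        ┃      
es: 2  0/3                 ┃        ┃      
━━━━━━━━━━━━━━━━━━━━━━━━━━━┛━━━━━━━━┛      
                                           
                                           
                                           
                                           
                                           
                                           
                                           
                                           
                                           
                                           
                                           


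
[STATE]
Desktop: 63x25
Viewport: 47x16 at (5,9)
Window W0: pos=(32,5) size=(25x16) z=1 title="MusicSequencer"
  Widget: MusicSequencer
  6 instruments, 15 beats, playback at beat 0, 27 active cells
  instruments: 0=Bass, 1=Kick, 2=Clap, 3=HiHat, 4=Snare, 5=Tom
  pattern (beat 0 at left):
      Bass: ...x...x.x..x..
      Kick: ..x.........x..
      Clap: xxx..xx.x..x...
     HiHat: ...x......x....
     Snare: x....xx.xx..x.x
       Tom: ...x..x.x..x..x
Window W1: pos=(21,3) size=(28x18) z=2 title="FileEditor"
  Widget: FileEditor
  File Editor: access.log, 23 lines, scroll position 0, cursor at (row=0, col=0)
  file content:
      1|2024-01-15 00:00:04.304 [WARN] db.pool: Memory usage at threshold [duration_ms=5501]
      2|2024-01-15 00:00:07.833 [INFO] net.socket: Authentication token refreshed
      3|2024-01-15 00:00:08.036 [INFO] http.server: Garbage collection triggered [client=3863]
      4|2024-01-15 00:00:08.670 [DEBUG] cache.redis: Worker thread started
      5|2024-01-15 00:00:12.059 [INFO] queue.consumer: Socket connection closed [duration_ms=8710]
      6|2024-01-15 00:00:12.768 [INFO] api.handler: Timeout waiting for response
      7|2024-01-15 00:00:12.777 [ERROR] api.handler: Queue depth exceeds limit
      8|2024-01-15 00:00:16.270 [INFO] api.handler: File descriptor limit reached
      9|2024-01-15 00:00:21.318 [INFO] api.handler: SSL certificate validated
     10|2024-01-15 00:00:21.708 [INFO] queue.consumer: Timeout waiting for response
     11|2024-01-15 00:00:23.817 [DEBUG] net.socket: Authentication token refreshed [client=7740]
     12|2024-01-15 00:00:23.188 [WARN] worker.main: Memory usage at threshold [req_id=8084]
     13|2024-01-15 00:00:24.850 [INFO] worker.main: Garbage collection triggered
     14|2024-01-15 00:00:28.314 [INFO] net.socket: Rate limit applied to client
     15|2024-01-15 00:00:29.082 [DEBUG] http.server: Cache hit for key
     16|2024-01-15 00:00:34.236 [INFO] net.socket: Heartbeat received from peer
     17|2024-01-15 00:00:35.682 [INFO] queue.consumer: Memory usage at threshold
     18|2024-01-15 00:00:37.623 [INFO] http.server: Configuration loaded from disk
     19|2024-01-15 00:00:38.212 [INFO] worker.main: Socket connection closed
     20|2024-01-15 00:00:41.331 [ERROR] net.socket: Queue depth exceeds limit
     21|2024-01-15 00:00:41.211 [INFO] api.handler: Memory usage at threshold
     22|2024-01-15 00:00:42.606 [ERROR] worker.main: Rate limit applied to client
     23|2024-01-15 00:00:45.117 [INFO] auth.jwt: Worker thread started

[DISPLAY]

                ┃2024-01-15 00:00:08.670 [░┃··█
                ┃2024-01-15 00:00:12.059 [░┃··█
                ┃2024-01-15 00:00:12.768 [░┃·█·
                ┃2024-01-15 00:00:12.777 [░┃█··
                ┃2024-01-15 00:00:16.270 [░┃··█
                ┃2024-01-15 00:00:21.318 [░┃·█·
                ┃2024-01-15 00:00:21.708 [░┃   
                ┃2024-01-15 00:00:23.817 [░┃   
                ┃2024-01-15 00:00:23.188 [░┃   
                ┃2024-01-15 00:00:24.850 [░┃   
                ┃2024-01-15 00:00:28.314 [▼┃   
                ┗━━━━━━━━━━━━━━━━━━━━━━━━━━┛━━━
                                               
                                               
                                               
                                               


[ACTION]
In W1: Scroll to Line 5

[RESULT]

                ┃2024-01-15 00:00:16.270 [░┃··█
                ┃2024-01-15 00:00:21.318 [░┃··█
                ┃2024-01-15 00:00:21.708 [░┃·█·
                ┃2024-01-15 00:00:23.817 [█┃█··
                ┃2024-01-15 00:00:23.188 [░┃··█
                ┃2024-01-15 00:00:24.850 [░┃·█·
                ┃2024-01-15 00:00:28.314 [░┃   
                ┃2024-01-15 00:00:29.082 [░┃   
                ┃2024-01-15 00:00:34.236 [░┃   
                ┃2024-01-15 00:00:35.682 [░┃   
                ┃2024-01-15 00:00:37.623 [▼┃   
                ┗━━━━━━━━━━━━━━━━━━━━━━━━━━┛━━━
                                               
                                               
                                               
                                               


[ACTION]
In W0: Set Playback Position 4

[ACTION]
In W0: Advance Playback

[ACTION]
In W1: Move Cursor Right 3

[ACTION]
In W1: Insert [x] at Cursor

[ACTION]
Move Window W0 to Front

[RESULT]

                ┃2024-01-15┃  Bass···█···█·█··█
                ┃2024-01-15┃  Kick··█·········█
                ┃2024-01-15┃  Clap███··██·█··█·
                ┃2024-01-15┃ HiHat···█······█··
                ┃2024-01-15┃ Snare█····██·██··█
                ┃2024-01-15┃   Tom···█··█·█··█·
                ┃2024-01-15┃                   
                ┃2024-01-15┃                   
                ┃2024-01-15┃                   
                ┃2024-01-15┃                   
                ┃2024-01-15┃                   
                ┗━━━━━━━━━━┗━━━━━━━━━━━━━━━━━━━
                                               
                                               
                                               
                                               


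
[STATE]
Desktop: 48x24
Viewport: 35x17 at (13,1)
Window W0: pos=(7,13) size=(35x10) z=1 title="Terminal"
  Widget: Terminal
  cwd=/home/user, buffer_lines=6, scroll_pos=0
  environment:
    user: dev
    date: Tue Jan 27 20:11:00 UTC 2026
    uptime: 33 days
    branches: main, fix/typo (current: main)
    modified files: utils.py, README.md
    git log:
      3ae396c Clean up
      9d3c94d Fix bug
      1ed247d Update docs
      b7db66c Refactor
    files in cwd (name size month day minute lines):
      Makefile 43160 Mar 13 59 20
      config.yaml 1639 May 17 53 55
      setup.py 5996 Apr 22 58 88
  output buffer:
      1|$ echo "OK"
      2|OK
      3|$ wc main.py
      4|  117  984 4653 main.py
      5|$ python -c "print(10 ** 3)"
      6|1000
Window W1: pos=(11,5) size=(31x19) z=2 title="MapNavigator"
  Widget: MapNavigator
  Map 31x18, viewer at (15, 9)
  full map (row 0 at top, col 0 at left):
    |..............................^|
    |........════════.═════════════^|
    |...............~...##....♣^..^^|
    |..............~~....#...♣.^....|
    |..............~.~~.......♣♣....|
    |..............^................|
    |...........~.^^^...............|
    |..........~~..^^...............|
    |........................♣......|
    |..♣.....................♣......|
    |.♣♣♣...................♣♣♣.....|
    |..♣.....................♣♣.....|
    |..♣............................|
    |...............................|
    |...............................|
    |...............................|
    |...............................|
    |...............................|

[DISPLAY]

                                   
                                   
                                   
                                   
━━━━━━━━━━━━━━━━━━━━━━━━━━━━┓      
MapNavigator                ┃      
────────────────────────────┨      
.............~...##....♣^..^┃      
............~~....#...♣.^...┃      
............~.~~.......♣♣...┃      
............^...............┃      
.........~.^^^..............┃      
........~~..^^..............┃      
......................♣.....┃      
♣............@........♣.....┃      
♣♣...................♣♣♣....┃      
♣.....................♣♣....┃      


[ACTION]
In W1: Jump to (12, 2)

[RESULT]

                                   
                                   
                                   
                                   
━━━━━━━━━━━━━━━━━━━━━━━━━━━━┓      
MapNavigator                ┃      
────────────────────────────┨      
                            ┃      
                            ┃      
                            ┃      
                            ┃      
                            ┃      
 ...........................┃      
 ........════════.══════════┃      
 ............@..~...##....♣^┃      
 ..............~~....#...♣.^┃      
 ..............~.~~.......♣♣┃      


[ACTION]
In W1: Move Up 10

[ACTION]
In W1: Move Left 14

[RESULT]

                                   
                                   
                                   
                                   
━━━━━━━━━━━━━━━━━━━━━━━━━━━━┓      
MapNavigator                ┃      
────────────────────────────┨      
                            ┃      
                            ┃      
                            ┃      
                            ┃      
                            ┃      
                            ┃      
                            ┃      
             @..............┃      
             ........═══════┃      
             ...............┃      


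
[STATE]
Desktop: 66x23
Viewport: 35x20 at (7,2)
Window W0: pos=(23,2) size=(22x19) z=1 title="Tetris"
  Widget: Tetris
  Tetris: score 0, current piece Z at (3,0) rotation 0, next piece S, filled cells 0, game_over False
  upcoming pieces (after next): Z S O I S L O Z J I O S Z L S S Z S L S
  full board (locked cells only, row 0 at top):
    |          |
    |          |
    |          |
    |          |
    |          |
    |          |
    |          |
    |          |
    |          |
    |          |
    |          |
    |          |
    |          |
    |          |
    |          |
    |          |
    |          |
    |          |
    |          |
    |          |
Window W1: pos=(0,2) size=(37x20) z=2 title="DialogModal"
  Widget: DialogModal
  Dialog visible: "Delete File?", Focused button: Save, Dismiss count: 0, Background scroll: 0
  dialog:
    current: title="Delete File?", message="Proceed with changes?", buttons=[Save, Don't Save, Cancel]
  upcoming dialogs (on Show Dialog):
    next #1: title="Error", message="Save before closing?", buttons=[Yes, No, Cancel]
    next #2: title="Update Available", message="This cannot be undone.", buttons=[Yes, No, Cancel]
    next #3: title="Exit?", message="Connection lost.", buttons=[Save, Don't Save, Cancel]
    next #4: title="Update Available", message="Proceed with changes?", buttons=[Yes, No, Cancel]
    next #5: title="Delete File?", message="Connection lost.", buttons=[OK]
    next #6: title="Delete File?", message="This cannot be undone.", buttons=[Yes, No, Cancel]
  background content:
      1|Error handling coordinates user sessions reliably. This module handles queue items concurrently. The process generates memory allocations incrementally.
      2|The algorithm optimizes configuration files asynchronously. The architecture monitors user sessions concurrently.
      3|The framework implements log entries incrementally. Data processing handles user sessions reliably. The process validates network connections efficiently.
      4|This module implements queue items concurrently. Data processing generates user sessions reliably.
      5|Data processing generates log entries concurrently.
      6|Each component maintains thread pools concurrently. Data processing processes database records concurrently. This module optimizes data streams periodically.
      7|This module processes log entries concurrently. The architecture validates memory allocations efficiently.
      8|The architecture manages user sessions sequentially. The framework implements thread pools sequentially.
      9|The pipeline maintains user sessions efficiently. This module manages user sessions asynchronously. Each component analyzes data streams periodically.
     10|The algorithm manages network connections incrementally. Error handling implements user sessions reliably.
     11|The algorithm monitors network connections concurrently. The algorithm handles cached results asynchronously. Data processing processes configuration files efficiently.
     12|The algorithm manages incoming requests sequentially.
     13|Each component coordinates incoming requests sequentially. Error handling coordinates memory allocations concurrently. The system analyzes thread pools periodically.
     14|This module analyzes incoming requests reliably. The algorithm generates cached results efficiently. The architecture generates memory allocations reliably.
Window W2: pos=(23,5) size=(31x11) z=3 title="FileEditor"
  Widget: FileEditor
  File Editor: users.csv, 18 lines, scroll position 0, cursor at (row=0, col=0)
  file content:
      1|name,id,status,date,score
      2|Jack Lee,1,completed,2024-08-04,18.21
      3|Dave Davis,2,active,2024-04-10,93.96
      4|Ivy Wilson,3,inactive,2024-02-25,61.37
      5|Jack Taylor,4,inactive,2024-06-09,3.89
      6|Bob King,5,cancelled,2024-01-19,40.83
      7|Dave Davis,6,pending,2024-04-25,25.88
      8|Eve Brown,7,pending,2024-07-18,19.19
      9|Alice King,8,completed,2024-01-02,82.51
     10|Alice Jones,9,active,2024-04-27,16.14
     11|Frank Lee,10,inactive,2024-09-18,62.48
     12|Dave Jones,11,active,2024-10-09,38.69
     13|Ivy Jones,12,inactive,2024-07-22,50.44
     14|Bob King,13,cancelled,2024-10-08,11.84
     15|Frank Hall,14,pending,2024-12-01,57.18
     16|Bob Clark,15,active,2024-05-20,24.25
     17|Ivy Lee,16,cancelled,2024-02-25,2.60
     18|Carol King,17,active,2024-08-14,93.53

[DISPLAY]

━━━━━━━━━━━━━━━━━━━━━━━━━━━━━┓━━━━━
gModal                       ┃     
─────────────────────────────┨─────
handling coordin┏━━━━━━━━━━━━━━━━━━
gorithm optimize┃ FileEditor       
amework implemen┠──────────────────
odule implements┃█ame,id,status,dat
rocessing genera┃Jack Lee,1,complet
────────────────┃Dave Davis,2,activ
      Delete Fil┃Ivy Wilson,3,inact
 Proceed with ch┃Jack Taylor,4,inac
ave]  Don't Save┃Bob King,5,cancell
────────────────┃Dave Davis,6,pendi
gorithm monitors┗━━━━━━━━━━━━━━━━━━
gorithm manages incoming requ┃     
omponent coordinates incoming┃     
odule analyzes incoming reque┃     
                             ┃     
                             ┃━━━━━
━━━━━━━━━━━━━━━━━━━━━━━━━━━━━┛     


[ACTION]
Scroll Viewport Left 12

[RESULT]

┏━━━━━━━━━━━━━━━━━━━━━━━━━━━━━━━━━━
┃ DialogModal                      
┠──────────────────────────────────
┃Error handling coordin┏━━━━━━━━━━━
┃The algorithm optimize┃ FileEditor
┃The framework implemen┠───────────
┃This module implements┃█ame,id,sta
┃Data processing genera┃Jack Lee,1,
┃Ea┌───────────────────┃Dave Davis,
┃Th│         Delete Fil┃Ivy Wilson,
┃Th│    Proceed with ch┃Jack Taylor
┃Th│ [Save]  Don't Save┃Bob King,5,
┃Th└───────────────────┃Dave Davis,
┃The algorithm monitors┗━━━━━━━━━━━
┃The algorithm manages incoming req
┃Each component coordinates incomin
┃This module analyzes incoming requ
┃                                  
┃                                  
┗━━━━━━━━━━━━━━━━━━━━━━━━━━━━━━━━━━


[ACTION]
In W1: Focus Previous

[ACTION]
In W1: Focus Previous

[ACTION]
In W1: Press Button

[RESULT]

┏━━━━━━━━━━━━━━━━━━━━━━━━━━━━━━━━━━
┃ DialogModal                      
┠──────────────────────────────────
┃Error handling coordin┏━━━━━━━━━━━
┃The algorithm optimize┃ FileEditor
┃The framework implemen┠───────────
┃This module implements┃█ame,id,sta
┃Data processing genera┃Jack Lee,1,
┃Each component maintai┃Dave Davis,
┃This module processes ┃Ivy Wilson,
┃The architecture manag┃Jack Taylor
┃The pipeline maintains┃Bob King,5,
┃The algorithm manages ┃Dave Davis,
┃The algorithm monitors┗━━━━━━━━━━━
┃The algorithm manages incoming req
┃Each component coordinates incomin
┃This module analyzes incoming requ
┃                                  
┃                                  
┗━━━━━━━━━━━━━━━━━━━━━━━━━━━━━━━━━━


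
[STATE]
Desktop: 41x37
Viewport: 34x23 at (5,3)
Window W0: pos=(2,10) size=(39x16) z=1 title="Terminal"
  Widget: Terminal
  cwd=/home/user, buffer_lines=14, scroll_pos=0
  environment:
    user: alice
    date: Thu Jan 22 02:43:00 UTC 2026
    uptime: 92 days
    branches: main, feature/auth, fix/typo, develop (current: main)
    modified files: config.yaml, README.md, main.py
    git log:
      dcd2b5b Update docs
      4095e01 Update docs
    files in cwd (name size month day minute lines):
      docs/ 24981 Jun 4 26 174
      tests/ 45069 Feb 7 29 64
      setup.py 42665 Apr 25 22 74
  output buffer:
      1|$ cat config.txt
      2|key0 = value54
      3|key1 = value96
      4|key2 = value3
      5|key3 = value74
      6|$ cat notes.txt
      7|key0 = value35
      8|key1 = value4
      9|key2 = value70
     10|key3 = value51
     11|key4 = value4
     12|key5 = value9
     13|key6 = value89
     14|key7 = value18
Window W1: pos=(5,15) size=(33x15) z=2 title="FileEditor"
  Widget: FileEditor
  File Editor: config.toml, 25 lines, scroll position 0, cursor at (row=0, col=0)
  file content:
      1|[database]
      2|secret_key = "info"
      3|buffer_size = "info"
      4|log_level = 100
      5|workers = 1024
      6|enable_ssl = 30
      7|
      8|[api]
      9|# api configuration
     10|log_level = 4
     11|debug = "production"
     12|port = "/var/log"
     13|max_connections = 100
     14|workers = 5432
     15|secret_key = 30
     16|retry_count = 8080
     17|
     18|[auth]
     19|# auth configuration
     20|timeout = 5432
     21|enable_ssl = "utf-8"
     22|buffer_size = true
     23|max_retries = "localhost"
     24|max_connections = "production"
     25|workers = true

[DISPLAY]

                                  
                                  
                                  
                                  
                                  
                                  
                                  
━━━━━━━━━━━━━━━━━━━━━━━━━━━━━━━━━━
erminal                           
──────────────────────────────────
cat config.txt                    
y0 = value54                      
┏━━━━━━━━━━━━━━━━━━━━━━━━━━━━━━━┓ 
┃ FileEditor                    ┃ 
┠───────────────────────────────┨ 
┃█database]                    ▲┃ 
┃secret_key = "info"           █┃ 
┃buffer_size = "info"          ░┃ 
┃log_level = 100               ░┃ 
┃workers = 1024                ░┃ 
┃enable_ssl = 30               ░┃ 
┃                              ░┃ 
┃[api]                         ░┃━


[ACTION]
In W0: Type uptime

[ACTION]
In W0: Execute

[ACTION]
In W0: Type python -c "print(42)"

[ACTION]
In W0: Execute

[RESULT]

                                  
                                  
                                  
                                  
                                  
                                  
                                  
━━━━━━━━━━━━━━━━━━━━━━━━━━━━━━━━━━
erminal                           
──────────────────────────────────
y1 = value4                       
y2 = value70                      
┏━━━━━━━━━━━━━━━━━━━━━━━━━━━━━━━┓ 
┃ FileEditor                    ┃ 
┠───────────────────────────────┨ 
┃█database]                    ▲┃ 
┃secret_key = "info"           █┃ 
┃buffer_size = "info"          ░┃ 
┃log_level = 100               ░┃ 
┃workers = 1024                ░┃ 
┃enable_ssl = 30               ░┃ 
┃                              ░┃ 
┃[api]                         ░┃━


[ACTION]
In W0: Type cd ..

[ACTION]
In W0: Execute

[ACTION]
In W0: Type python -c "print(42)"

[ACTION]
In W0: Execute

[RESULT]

                                  
                                  
                                  
                                  
                                  
                                  
                                  
━━━━━━━━━━━━━━━━━━━━━━━━━━━━━━━━━━
erminal                           
──────────────────────────────────
y5 = value9                       
y6 = value89                      
┏━━━━━━━━━━━━━━━━━━━━━━━━━━━━━━━┓ 
┃ FileEditor                    ┃ 
┠───────────────────────────────┨ 
┃█database]                    ▲┃ 
┃secret_key = "info"           █┃ 
┃buffer_size = "info"          ░┃ 
┃log_level = 100               ░┃ 
┃workers = 1024                ░┃ 
┃enable_ssl = 30               ░┃ 
┃                              ░┃ 
┃[api]                         ░┃━


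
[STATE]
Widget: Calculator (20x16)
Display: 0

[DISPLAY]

                   0
┌───┬───┬───┬───┐   
│ 7 │ 8 │ 9 │ ÷ │   
├───┼───┼───┼───┤   
│ 4 │ 5 │ 6 │ × │   
├───┼───┼───┼───┤   
│ 1 │ 2 │ 3 │ - │   
├───┼───┼───┼───┤   
│ 0 │ . │ = │ + │   
├───┼───┼───┼───┤   
│ C │ MC│ MR│ M+│   
└───┴───┴───┴───┘   
                    
                    
                    
                    


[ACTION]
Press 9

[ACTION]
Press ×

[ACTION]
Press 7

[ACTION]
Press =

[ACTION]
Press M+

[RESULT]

                  63
┌───┬───┬───┬───┐   
│ 7 │ 8 │ 9 │ ÷ │   
├───┼───┼───┼───┤   
│ 4 │ 5 │ 6 │ × │   
├───┼───┼───┼───┤   
│ 1 │ 2 │ 3 │ - │   
├───┼───┼───┼───┤   
│ 0 │ . │ = │ + │   
├───┼───┼───┼───┤   
│ C │ MC│ MR│ M+│   
└───┴───┴───┴───┘   
                    
                    
                    
                    


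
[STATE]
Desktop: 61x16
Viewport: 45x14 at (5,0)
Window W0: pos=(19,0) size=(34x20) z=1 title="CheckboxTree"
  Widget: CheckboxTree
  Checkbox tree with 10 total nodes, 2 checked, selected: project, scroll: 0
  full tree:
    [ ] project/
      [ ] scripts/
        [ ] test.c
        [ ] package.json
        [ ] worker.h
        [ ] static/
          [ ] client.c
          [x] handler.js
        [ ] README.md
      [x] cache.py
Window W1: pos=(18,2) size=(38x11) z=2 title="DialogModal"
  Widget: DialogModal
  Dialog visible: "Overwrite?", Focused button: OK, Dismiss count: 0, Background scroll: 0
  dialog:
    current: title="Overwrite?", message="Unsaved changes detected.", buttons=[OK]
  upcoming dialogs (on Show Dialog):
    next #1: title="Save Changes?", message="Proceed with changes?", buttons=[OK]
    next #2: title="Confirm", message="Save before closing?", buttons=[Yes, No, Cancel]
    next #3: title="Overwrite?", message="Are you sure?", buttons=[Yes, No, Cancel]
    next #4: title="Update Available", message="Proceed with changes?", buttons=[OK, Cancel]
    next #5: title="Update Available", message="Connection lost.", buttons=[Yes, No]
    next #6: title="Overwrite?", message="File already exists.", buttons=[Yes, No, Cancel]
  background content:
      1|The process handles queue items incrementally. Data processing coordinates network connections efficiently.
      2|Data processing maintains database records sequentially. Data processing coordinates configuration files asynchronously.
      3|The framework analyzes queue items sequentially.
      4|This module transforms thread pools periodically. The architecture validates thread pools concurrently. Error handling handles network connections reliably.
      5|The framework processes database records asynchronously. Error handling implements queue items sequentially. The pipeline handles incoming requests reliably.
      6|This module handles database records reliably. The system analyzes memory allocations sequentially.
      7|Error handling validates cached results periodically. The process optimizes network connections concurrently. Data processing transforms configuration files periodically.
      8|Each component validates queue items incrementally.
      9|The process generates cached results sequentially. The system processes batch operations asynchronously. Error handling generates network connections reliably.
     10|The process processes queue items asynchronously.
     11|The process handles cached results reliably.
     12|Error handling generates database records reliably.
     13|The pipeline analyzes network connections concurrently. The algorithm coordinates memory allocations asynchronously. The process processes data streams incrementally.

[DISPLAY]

              ┏━━━━━━━━━━━━━━━━━━━━━━━━━━━━━━
              ┃ CheckboxTree                 
             ┏━━━━━━━━━━━━━━━━━━━━━━━━━━━━━━━
             ┃ DialogModal                   
             ┠───────────────────────────────
             ┃The process handles queue items
             ┃Dat┌───────────────────────────
             ┃The│         Overwrite?        
             ┃Thi│ Unsaved changes detected. 
             ┃The│            [OK]           
             ┃Thi└───────────────────────────
             ┃Error handling validates cached
             ┗━━━━━━━━━━━━━━━━━━━━━━━━━━━━━━━
              ┃                              


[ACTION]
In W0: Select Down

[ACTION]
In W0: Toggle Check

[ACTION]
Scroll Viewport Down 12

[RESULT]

             ┏━━━━━━━━━━━━━━━━━━━━━━━━━━━━━━━
             ┃ DialogModal                   
             ┠───────────────────────────────
             ┃The process handles queue items
             ┃Dat┌───────────────────────────
             ┃The│         Overwrite?        
             ┃Thi│ Unsaved changes detected. 
             ┃The│            [OK]           
             ┃Thi└───────────────────────────
             ┃Error handling validates cached
             ┗━━━━━━━━━━━━━━━━━━━━━━━━━━━━━━━
              ┃                              
              ┃                              
              ┃                              


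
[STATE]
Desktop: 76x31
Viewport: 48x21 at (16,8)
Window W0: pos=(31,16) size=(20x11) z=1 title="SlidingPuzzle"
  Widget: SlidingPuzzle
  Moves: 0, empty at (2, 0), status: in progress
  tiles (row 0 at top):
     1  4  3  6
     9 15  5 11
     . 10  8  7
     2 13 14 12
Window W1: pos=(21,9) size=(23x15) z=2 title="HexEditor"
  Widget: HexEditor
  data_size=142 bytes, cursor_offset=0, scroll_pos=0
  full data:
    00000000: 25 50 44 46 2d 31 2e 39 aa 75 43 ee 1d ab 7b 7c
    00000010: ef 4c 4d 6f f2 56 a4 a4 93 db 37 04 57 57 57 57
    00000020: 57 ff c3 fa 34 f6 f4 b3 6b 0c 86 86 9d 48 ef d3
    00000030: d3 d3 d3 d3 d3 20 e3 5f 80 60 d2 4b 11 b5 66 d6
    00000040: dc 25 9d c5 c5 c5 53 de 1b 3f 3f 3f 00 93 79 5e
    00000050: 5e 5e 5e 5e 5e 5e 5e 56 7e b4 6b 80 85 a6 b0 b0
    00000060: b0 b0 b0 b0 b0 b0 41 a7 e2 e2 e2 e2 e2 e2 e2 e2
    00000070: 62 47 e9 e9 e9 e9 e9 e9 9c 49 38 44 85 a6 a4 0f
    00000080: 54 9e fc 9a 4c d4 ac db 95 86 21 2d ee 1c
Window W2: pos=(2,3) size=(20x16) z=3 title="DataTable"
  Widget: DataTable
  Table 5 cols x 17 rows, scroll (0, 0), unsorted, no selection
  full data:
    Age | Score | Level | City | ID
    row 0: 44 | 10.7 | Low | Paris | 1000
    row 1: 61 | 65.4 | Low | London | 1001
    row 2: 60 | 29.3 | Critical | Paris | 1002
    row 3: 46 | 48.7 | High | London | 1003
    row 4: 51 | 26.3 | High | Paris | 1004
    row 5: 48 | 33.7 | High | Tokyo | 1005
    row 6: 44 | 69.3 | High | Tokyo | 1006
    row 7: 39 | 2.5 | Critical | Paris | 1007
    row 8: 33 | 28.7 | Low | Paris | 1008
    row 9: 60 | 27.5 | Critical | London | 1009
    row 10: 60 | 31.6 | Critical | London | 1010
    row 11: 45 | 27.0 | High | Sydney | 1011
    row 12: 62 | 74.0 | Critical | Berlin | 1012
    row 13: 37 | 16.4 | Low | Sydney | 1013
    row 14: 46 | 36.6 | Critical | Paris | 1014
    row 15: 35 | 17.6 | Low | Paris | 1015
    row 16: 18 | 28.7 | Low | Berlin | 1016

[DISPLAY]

     ┃                                          
     ┃━━━━━━━━━━━━━━━━━━━━━┓                    
tical┃ HexEditor           ┃                    
h    ┃─────────────────────┨                    
h    ┃00000000  25 50 44 46┃                    
h    ┃00000010  ef 4c 4d 6f┃                    
h    ┃00000020  57 ff c3 fa┃                    
tical┃00000030  d3 d3 d3 d3┃                    
     ┃00000040  dc 25 9d c5┃━━━━━━┓             
tical┃00000050  5e 5e 5e 5e┃le    ┃             
━━━━━┛00000060  b0 b0 b0 b0┃──────┨             
     ┃00000070  62 47 e9 e9┃───┬──┃             
     ┃00000080  54 9e fc 9a┃ 3 │  ┃             
     ┃                     ┃───┼──┃             
     ┃                     ┃ 5 │ 1┃             
     ┗━━━━━━━━━━━━━━━━━━━━━┛───┼──┃             
               ┃│    │ 10 │  8 │  ┃             
               ┃├────┼────┼────┼──┃             
               ┗━━━━━━━━━━━━━━━━━━┛             
                                                
                                                


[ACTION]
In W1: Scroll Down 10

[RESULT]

     ┃                                          
     ┃━━━━━━━━━━━━━━━━━━━━━┓                    
tical┃ HexEditor           ┃                    
h    ┃─────────────────────┨                    
h    ┃00000080  54 9e fc 9a┃                    
h    ┃                     ┃                    
h    ┃                     ┃                    
tical┃                     ┃                    
     ┃                     ┃━━━━━━┓             
tical┃                     ┃le    ┃             
━━━━━┛                     ┃──────┨             
     ┃                     ┃───┬──┃             
     ┃                     ┃ 3 │  ┃             
     ┃                     ┃───┼──┃             
     ┃                     ┃ 5 │ 1┃             
     ┗━━━━━━━━━━━━━━━━━━━━━┛───┼──┃             
               ┃│    │ 10 │  8 │  ┃             
               ┃├────┼────┼────┼──┃             
               ┗━━━━━━━━━━━━━━━━━━┛             
                                                
                                                


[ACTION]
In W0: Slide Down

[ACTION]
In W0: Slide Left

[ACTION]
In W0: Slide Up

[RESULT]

     ┃                                          
     ┃━━━━━━━━━━━━━━━━━━━━━┓                    
tical┃ HexEditor           ┃                    
h    ┃─────────────────────┨                    
h    ┃00000080  54 9e fc 9a┃                    
h    ┃                     ┃                    
h    ┃                     ┃                    
tical┃                     ┃                    
     ┃                     ┃━━━━━━┓             
tical┃                     ┃le    ┃             
━━━━━┛                     ┃──────┨             
     ┃                     ┃───┬──┃             
     ┃                     ┃ 3 │  ┃             
     ┃                     ┃───┼──┃             
     ┃                     ┃ 5 │ 1┃             
     ┗━━━━━━━━━━━━━━━━━━━━━┛───┼──┃             
               ┃│  9 │    │  8 │  ┃             
               ┃├────┼────┼────┼──┃             
               ┗━━━━━━━━━━━━━━━━━━┛             
                                                
                                                


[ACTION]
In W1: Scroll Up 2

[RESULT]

     ┃                                          
     ┃━━━━━━━━━━━━━━━━━━━━━┓                    
tical┃ HexEditor           ┃                    
h    ┃─────────────────────┨                    
h    ┃00000060  b0 b0 b0 b0┃                    
h    ┃00000070  62 47 e9 e9┃                    
h    ┃00000080  54 9e fc 9a┃                    
tical┃                     ┃                    
     ┃                     ┃━━━━━━┓             
tical┃                     ┃le    ┃             
━━━━━┛                     ┃──────┨             
     ┃                     ┃───┬──┃             
     ┃                     ┃ 3 │  ┃             
     ┃                     ┃───┼──┃             
     ┃                     ┃ 5 │ 1┃             
     ┗━━━━━━━━━━━━━━━━━━━━━┛───┼──┃             
               ┃│  9 │    │  8 │  ┃             
               ┃├────┼────┼────┼──┃             
               ┗━━━━━━━━━━━━━━━━━━┛             
                                                
                                                
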